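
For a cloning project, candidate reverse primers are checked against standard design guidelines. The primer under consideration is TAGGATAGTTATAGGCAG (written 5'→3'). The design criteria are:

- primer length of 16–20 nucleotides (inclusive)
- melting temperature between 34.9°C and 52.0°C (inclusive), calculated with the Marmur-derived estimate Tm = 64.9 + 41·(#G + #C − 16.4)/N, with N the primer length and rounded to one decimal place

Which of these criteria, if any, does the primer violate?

Meets all criteria.

Base counts: A=6, T=5, G=6, C=1 (length 18).
length: length 18 ✓
Tm: Tm = 64.9 + 41·(7 − 16.4)/18 = 43.5°C ✓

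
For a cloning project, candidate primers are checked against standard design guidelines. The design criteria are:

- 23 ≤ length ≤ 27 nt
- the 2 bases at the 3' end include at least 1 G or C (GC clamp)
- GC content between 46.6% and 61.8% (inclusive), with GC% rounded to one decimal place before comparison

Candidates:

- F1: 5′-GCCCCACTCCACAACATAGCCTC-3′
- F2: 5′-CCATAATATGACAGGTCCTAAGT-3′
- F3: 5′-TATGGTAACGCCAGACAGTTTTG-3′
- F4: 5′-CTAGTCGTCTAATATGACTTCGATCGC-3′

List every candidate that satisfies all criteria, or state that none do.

F1 only.

F1 (23 nt, A=6 T=3 G=2 C=12): length 23 ✓; 3' end TC has 1 G/C ✓; GC 14/23 = 60.9% ✓ — passes.
F2 (23 nt, A=8 T=6 G=4 C=5): length 23 ✓; 3' end GT has 1 G/C ✓; GC 9/23 = 39.1%, outside 46.6–61.8% ✗ — fails.
F3 (23 nt, A=6 T=7 G=6 C=4): length 23 ✓; 3' end TG has 1 G/C ✓; GC 10/23 = 43.5%, outside 46.6–61.8% ✗ — fails.
F4 (27 nt, A=6 T=9 G=5 C=7): length 27 ✓; 3' end GC has 2 G/C ✓; GC 12/27 = 44.4%, outside 46.6–61.8% ✗ — fails.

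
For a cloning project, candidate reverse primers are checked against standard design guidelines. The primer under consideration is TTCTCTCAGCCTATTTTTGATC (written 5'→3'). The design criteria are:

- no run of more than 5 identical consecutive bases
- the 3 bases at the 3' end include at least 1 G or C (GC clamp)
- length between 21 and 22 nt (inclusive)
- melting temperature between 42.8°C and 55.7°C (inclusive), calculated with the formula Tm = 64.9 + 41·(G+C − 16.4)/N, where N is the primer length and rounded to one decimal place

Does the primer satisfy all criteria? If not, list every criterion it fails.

Meets all criteria.

Base counts: A=3, T=11, G=2, C=6 (length 22).
homopolymer run: longest run = 5 ✓
GC clamp: 3' end ATC has 1 G/C ✓
length: length 22 ✓
Tm: Tm = 64.9 + 41·(8 − 16.4)/22 = 49.2°C ✓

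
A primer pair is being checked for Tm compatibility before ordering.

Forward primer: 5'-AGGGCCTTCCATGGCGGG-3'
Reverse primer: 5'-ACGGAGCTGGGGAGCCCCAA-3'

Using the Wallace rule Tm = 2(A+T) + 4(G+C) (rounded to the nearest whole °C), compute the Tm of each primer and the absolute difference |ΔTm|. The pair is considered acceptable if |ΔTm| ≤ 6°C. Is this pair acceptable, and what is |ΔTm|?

Forward: A=2 T=3 G=8 C=5 → Tm = 2·5 + 4·13 = 62°C.
Reverse: A=5 T=1 G=8 C=6 → Tm = 2·6 + 4·14 = 68°C.
|ΔTm| = |62 − 68| = 6°C, ≤ 6°C.

|ΔTm| = 6°C; the pair is acceptable.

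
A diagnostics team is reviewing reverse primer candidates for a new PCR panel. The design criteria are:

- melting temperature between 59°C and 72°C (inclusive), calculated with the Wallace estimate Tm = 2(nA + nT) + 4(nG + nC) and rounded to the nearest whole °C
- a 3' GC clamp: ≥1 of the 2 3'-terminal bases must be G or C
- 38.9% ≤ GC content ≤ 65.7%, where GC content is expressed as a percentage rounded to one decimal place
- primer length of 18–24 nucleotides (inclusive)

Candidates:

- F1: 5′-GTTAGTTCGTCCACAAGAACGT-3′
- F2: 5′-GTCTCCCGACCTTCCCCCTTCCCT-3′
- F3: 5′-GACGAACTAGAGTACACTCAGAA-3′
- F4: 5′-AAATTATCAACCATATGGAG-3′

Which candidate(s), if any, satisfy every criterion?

F1 (22 nt, A=6 T=6 G=5 C=5): Tm = 2·12 + 4·10 = 64°C ✓; 3' end GT has 1 G/C ✓; GC 10/22 = 45.5% ✓; length 22 ✓ — passes.
F2 (24 nt, A=1 T=7 G=2 C=14): Tm = 2·8 + 4·16 = 80°C, outside 59–72°C ✗; 3' end CT has 1 G/C ✓; GC 16/24 = 66.7%, outside 38.9–65.7% ✗; length 24 ✓ — fails.
F3 (23 nt, A=10 T=3 G=5 C=5): Tm = 2·13 + 4·10 = 66°C ✓; 3' end AA has 0 G/C, need ≥1 ✗; GC 10/23 = 43.5% ✓; length 23 ✓ — fails.
F4 (20 nt, A=9 T=5 G=3 C=3): Tm = 2·14 + 4·6 = 52°C, outside 59–72°C ✗; 3' end AG has 1 G/C ✓; GC 6/20 = 30.0%, outside 38.9–65.7% ✗; length 20 ✓ — fails.

F1 only.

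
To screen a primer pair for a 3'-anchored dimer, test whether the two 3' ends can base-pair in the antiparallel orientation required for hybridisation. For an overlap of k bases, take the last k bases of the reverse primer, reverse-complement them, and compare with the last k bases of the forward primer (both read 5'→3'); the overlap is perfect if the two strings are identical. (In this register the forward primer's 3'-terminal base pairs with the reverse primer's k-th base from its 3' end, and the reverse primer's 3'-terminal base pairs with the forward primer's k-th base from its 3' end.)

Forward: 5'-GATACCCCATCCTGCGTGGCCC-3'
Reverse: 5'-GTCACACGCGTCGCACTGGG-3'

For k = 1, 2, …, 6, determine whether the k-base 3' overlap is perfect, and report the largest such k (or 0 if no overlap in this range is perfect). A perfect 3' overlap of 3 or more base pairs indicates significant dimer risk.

Last 6 bases (5'→3') — forward …TGGCCC, reverse …ACTGGG.
Reverse complement of the reverse primer's last 6 bases: CCCAGT; its first k bases are the reverse complement of the reverse primer's last k bases, so a perfect k-base overlap needs the forward primer's last k bases to equal them.
Comparing (forward last k vs required): k=1: C vs C ✓; k=2: CC vs CC ✓; k=3: CCC vs CCC ✓; k=4: GCCC vs CCCA ✗; k=5: GGCCC vs CCCAG ✗; k=6: TGGCCC vs CCCAGT ✗.
Perfect overlaps at k = 1, 2, 3; the largest is 3.

Longest perfect overlap: 3 complementary base pairs; significant dimer risk (threshold 3).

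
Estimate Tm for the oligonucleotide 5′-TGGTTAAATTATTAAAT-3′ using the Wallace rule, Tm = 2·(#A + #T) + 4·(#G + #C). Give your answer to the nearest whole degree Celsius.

38°C

Base counts: A=7, T=8, G=2, C=0 (length 17).
Tm = 2·(7+8) + 4·(2+0) = 2·15 + 4·2 = 30 + 8 = 38°C.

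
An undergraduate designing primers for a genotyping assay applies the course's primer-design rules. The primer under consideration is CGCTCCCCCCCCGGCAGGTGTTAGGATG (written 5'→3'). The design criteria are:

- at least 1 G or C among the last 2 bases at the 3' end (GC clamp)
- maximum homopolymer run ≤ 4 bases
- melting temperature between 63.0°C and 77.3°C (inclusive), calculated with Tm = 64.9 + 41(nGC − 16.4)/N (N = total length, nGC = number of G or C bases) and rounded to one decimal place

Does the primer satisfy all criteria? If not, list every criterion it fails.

Base counts: A=3, T=5, G=9, C=11 (length 28).
GC clamp: 3' end TG has 1 G/C ✓
homopolymer run: longest run = 8, exceeds 4 ✗
Tm: Tm = 64.9 + 41·(20 − 16.4)/28 = 70.2°C ✓

Fails: homopolymer run.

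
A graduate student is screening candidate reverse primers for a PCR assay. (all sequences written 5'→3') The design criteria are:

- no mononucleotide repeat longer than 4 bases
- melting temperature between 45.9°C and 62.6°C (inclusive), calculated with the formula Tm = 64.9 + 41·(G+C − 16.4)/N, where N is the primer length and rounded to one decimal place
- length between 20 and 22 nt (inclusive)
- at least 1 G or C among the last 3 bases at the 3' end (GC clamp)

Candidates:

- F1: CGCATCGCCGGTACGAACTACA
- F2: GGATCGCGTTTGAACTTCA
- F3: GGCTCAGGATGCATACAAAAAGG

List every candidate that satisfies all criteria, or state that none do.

F1 only.

F1 (22 nt, A=6 T=3 G=5 C=8): longest run = 2 ✓; Tm = 64.9 + 41·(13 − 16.4)/22 = 58.6°C ✓; length 22 ✓; 3' end ACA has 1 G/C ✓ — passes.
F2 (19 nt, A=4 T=6 G=5 C=4): longest run = 3 ✓; Tm = 64.9 + 41·(9 − 16.4)/19 = 48.9°C ✓; length 19, outside 20–22 ✗; 3' end TCA has 1 G/C ✓ — fails.
F3 (23 nt, A=9 T=3 G=7 C=4): longest run = 5, exceeds 4 ✗; Tm = 64.9 + 41·(11 − 16.4)/23 = 55.3°C ✓; length 23, outside 20–22 ✗; 3' end AGG has 2 G/C ✓ — fails.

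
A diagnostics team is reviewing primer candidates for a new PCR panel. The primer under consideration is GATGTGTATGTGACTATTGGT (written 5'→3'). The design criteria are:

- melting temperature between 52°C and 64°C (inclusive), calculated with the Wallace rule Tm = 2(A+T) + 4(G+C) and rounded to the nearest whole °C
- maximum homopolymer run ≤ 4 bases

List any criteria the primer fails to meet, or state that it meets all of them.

Meets all criteria.

Base counts: A=4, T=9, G=7, C=1 (length 21).
Tm: Tm = 2·13 + 4·8 = 58°C ✓
homopolymer run: longest run = 2 ✓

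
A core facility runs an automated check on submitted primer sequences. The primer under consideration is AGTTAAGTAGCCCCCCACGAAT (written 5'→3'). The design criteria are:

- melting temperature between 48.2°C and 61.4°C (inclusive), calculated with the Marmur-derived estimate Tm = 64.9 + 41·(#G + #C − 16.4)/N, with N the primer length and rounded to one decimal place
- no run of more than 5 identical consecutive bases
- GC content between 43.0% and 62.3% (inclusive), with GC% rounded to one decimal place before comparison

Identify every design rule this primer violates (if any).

Fails: homopolymer run.

Base counts: A=7, T=4, G=4, C=7 (length 22).
Tm: Tm = 64.9 + 41·(11 − 16.4)/22 = 54.8°C ✓
homopolymer run: longest run = 6, exceeds 5 ✗
GC content: GC 11/22 = 50.0% ✓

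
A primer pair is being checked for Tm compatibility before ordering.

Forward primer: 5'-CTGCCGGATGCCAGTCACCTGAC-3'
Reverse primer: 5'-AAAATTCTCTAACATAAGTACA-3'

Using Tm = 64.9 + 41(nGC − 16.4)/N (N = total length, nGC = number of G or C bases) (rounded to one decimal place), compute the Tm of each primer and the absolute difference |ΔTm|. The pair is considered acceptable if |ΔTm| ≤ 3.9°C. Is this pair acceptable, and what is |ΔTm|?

Forward: G+C = 15, N = 23 → Tm = 64.9 + 41·(15 − 16.4)/23 = 62.4°C.
Reverse: G+C = 5, N = 22 → Tm = 64.9 + 41·(5 − 16.4)/22 = 43.7°C.
|ΔTm| = |62.4 − 43.7| = 18.7°C, > 3.9°C.

|ΔTm| = 18.7°C; the pair is not acceptable.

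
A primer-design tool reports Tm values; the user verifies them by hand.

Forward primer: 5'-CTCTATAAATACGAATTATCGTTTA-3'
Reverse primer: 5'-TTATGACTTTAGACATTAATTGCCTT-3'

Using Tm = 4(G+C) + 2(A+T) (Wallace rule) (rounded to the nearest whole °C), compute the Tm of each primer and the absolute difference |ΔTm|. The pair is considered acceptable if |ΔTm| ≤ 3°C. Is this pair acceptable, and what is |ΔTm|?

|ΔTm| = 4°C; the pair is not acceptable.

Forward: A=9 T=10 G=2 C=4 → Tm = 2·19 + 4·6 = 62°C.
Reverse: A=7 T=12 G=3 C=4 → Tm = 2·19 + 4·7 = 66°C.
|ΔTm| = |62 − 66| = 4°C, > 3°C.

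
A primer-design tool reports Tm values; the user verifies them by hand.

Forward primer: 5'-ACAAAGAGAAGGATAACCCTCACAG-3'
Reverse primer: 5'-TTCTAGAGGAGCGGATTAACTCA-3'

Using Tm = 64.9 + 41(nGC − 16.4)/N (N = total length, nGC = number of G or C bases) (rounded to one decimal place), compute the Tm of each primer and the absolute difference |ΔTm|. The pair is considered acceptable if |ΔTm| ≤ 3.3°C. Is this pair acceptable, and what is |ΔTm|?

|ΔTm| = 2.5°C; the pair is acceptable.

Forward: G+C = 11, N = 25 → Tm = 64.9 + 41·(11 − 16.4)/25 = 56.0°C.
Reverse: G+C = 10, N = 23 → Tm = 64.9 + 41·(10 − 16.4)/23 = 53.5°C.
|ΔTm| = |56.0 − 53.5| = 2.5°C, ≤ 3.3°C.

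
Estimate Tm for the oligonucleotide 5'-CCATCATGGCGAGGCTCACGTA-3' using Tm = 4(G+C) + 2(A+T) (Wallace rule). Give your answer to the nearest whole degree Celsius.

Base counts: A=5, T=4, G=6, C=7 (length 22).
Tm = 2·(5+4) + 4·(6+7) = 2·9 + 4·13 = 18 + 52 = 70°C.

70°C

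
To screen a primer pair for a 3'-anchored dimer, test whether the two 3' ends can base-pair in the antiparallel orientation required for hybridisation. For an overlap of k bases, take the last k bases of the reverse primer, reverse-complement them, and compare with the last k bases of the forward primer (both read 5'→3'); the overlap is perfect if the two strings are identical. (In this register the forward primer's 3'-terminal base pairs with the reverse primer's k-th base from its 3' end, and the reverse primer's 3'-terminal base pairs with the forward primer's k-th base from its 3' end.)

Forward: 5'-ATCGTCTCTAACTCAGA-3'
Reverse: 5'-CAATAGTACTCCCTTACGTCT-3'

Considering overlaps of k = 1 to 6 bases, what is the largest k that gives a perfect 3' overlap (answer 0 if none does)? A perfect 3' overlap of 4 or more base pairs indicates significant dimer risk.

Longest perfect overlap: 3 complementary base pairs; below the dimer-risk threshold (threshold 4).

Last 6 bases (5'→3') — forward …CTCAGA, reverse …ACGTCT.
Reverse complement of the reverse primer's last 6 bases: AGACGT; its first k bases are the reverse complement of the reverse primer's last k bases, so a perfect k-base overlap needs the forward primer's last k bases to equal them.
Comparing (forward last k vs required): k=1: A vs A ✓; k=2: GA vs AG ✗; k=3: AGA vs AGA ✓; k=4: CAGA vs AGAC ✗; k=5: TCAGA vs AGACG ✗; k=6: CTCAGA vs AGACGT ✗.
Perfect overlaps at k = 1, 3; the largest is 3.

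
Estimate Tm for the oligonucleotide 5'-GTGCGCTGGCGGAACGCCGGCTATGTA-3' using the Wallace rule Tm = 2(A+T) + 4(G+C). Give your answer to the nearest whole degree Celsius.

90°C

Base counts: A=4, T=5, G=11, C=7 (length 27).
Tm = 2·(4+5) + 4·(11+7) = 2·9 + 4·18 = 18 + 72 = 90°C.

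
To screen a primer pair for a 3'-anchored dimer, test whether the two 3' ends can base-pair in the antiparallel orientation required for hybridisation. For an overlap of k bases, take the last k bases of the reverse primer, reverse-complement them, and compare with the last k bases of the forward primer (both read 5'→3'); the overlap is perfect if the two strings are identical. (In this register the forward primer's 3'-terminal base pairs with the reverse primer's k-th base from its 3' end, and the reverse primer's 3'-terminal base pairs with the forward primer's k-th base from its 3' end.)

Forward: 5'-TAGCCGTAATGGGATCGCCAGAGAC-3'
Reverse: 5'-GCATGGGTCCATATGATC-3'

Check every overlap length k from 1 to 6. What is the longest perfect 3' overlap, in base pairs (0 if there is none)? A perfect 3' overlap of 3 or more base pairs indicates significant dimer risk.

Longest perfect overlap: 0 complementary base pairs; below the dimer-risk threshold (threshold 3).

Last 6 bases (5'→3') — forward …AGAGAC, reverse …ATGATC.
Reverse complement of the reverse primer's last 6 bases: GATCAT; its first k bases are the reverse complement of the reverse primer's last k bases, so a perfect k-base overlap needs the forward primer's last k bases to equal them.
Comparing (forward last k vs required): k=1: C vs G ✗; k=2: AC vs GA ✗; k=3: GAC vs GAT ✗; k=4: AGAC vs GATC ✗; k=5: GAGAC vs GATCA ✗; k=6: AGAGAC vs GATCAT ✗.
No overlap length from 1 to 6 is perfect, so the longest perfect 3' overlap is 0.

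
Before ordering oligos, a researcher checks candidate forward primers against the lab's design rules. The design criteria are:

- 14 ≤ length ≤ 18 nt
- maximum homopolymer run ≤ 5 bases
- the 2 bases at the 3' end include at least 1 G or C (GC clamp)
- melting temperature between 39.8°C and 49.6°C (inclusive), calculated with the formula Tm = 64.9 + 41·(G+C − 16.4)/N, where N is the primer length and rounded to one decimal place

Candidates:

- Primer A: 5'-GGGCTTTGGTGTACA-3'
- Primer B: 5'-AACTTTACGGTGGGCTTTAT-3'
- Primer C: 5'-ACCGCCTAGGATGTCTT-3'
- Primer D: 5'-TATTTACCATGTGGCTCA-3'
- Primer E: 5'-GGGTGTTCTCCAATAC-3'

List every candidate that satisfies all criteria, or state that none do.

Primer A, Primer D and Primer E.

Primer A (15 nt, A=2 T=5 G=6 C=2): length 15 ✓; longest run = 3 ✓; 3' end CA has 1 G/C ✓; Tm = 64.9 + 41·(8 − 16.4)/15 = 41.9°C ✓ — passes.
Primer B (20 nt, A=4 T=8 G=5 C=3): length 20, outside 14–18 ✗; longest run = 3 ✓; 3' end AT has 0 G/C, need ≥1 ✗; Tm = 64.9 + 41·(8 − 16.4)/20 = 47.7°C ✓ — fails.
Primer C (17 nt, A=3 T=5 G=4 C=5): length 17 ✓; longest run = 2 ✓; 3' end TT has 0 G/C, need ≥1 ✗; Tm = 64.9 + 41·(9 − 16.4)/17 = 47.1°C ✓ — fails.
Primer D (18 nt, A=4 T=7 G=3 C=4): length 18 ✓; longest run = 3 ✓; 3' end CA has 1 G/C ✓; Tm = 64.9 + 41·(7 − 16.4)/18 = 43.5°C ✓ — passes.
Primer E (16 nt, A=3 T=5 G=4 C=4): length 16 ✓; longest run = 3 ✓; 3' end AC has 1 G/C ✓; Tm = 64.9 + 41·(8 − 16.4)/16 = 43.4°C ✓ — passes.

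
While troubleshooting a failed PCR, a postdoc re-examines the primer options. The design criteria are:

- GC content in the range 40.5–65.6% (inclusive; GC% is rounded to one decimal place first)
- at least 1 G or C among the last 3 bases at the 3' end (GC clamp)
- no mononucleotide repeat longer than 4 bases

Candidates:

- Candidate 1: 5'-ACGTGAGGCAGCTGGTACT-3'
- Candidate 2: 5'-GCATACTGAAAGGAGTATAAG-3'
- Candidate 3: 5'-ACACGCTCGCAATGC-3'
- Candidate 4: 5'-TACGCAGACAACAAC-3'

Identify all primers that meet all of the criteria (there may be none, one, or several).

Candidate 1 (19 nt, A=4 T=4 G=7 C=4): GC 11/19 = 57.9% ✓; 3' end ACT has 1 G/C ✓; longest run = 2 ✓ — passes.
Candidate 2 (21 nt, A=9 T=4 G=6 C=2): GC 8/21 = 38.1%, outside 40.5–65.6% ✗; 3' end AAG has 1 G/C ✓; longest run = 3 ✓ — fails.
Candidate 3 (15 nt, A=4 T=2 G=3 C=6): GC 9/15 = 60.0% ✓; 3' end TGC has 2 G/C ✓; longest run = 2 ✓ — passes.
Candidate 4 (15 nt, A=7 T=1 G=2 C=5): GC 7/15 = 46.7% ✓; 3' end AAC has 1 G/C ✓; longest run = 2 ✓ — passes.

Candidate 1, Candidate 3 and Candidate 4.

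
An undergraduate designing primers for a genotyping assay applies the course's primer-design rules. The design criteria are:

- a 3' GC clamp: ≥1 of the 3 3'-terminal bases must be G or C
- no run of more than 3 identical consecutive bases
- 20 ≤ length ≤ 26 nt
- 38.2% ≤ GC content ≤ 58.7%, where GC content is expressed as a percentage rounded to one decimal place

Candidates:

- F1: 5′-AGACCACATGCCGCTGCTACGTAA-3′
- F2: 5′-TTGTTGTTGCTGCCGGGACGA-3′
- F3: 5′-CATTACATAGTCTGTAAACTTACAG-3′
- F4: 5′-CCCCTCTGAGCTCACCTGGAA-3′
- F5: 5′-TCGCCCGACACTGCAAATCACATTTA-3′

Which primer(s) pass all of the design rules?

F1 (24 nt, A=7 T=4 G=5 C=8): 3' end TAA has 0 G/C, need ≥1 ✗; longest run = 2 ✓; length 24 ✓; GC 13/24 = 54.2% ✓ — fails.
F2 (21 nt, A=2 T=7 G=8 C=4): 3' end CGA has 2 G/C ✓; longest run = 3 ✓; length 21 ✓; GC 12/21 = 57.1% ✓ — passes.
F3 (25 nt, A=9 T=8 G=3 C=5): 3' end CAG has 2 G/C ✓; longest run = 3 ✓; length 25 ✓; GC 8/25 = 32.0%, outside 38.2–58.7% ✗ — fails.
F4 (21 nt, A=4 T=4 G=4 C=9): 3' end GAA has 1 G/C ✓; longest run = 4, exceeds 3 ✗; length 21 ✓; GC 13/21 = 61.9%, outside 38.2–58.7% ✗ — fails.
F5 (26 nt, A=8 T=6 G=3 C=9): 3' end TTA has 0 G/C, need ≥1 ✗; longest run = 3 ✓; length 26 ✓; GC 12/26 = 46.2% ✓ — fails.

F2 only.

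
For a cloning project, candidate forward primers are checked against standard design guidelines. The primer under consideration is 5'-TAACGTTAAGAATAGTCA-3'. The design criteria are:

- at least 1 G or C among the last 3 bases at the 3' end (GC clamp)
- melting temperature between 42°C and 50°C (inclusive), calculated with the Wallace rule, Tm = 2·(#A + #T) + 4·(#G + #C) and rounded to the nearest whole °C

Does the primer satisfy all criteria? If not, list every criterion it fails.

Base counts: A=8, T=5, G=3, C=2 (length 18).
GC clamp: 3' end TCA has 1 G/C ✓
Tm: Tm = 2·13 + 4·5 = 46°C ✓

Meets all criteria.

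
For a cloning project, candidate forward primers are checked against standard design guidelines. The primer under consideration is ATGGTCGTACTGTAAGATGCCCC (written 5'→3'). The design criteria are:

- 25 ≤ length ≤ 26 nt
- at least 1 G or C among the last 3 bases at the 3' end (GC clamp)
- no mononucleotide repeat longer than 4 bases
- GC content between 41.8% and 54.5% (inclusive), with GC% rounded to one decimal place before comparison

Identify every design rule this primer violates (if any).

Fails: length.

Base counts: A=5, T=6, G=6, C=6 (length 23).
length: length 23, outside 25–26 ✗
GC clamp: 3' end CCC has 3 G/C ✓
homopolymer run: longest run = 4 ✓
GC content: GC 12/23 = 52.2% ✓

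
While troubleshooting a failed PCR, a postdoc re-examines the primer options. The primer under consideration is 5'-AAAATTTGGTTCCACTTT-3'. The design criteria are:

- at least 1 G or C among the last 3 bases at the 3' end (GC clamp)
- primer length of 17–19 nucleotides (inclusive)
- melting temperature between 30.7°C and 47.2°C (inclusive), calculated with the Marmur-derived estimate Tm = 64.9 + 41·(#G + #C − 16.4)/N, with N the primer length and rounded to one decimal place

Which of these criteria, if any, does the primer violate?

Base counts: A=5, T=8, G=2, C=3 (length 18).
GC clamp: 3' end TTT has 0 G/C, need ≥1 ✗
length: length 18 ✓
Tm: Tm = 64.9 + 41·(5 − 16.4)/18 = 38.9°C ✓

Fails: GC clamp.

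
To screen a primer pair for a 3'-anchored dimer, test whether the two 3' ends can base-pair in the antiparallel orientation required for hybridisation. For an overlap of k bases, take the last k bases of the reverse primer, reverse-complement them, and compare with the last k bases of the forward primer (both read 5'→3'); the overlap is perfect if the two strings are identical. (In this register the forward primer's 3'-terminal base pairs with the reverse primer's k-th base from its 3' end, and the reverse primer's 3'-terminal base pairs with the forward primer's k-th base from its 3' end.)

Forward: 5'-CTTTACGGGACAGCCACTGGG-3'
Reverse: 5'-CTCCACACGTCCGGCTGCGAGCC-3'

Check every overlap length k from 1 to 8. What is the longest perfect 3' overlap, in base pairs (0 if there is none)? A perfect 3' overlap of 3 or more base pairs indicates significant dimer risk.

Longest perfect overlap: 2 complementary base pairs; below the dimer-risk threshold (threshold 3).

Last 8 bases (5'→3') — forward …CCACTGGG, reverse …TGCGAGCC.
Reverse complement of the reverse primer's last 8 bases: GGCTCGCA; its first k bases are the reverse complement of the reverse primer's last k bases, so a perfect k-base overlap needs the forward primer's last k bases to equal them.
Comparing (forward last k vs required): k=1: G vs G ✓; k=2: GG vs GG ✓; k=3: GGG vs GGC ✗; k=4: TGGG vs GGCT ✗; k=5: CTGGG vs GGCTC ✗; k=6: ACTGGG vs GGCTCG ✗; k=7: CACTGGG vs GGCTCGC ✗; k=8: CCACTGGG vs GGCTCGCA ✗.
Perfect overlaps at k = 1, 2; the largest is 2.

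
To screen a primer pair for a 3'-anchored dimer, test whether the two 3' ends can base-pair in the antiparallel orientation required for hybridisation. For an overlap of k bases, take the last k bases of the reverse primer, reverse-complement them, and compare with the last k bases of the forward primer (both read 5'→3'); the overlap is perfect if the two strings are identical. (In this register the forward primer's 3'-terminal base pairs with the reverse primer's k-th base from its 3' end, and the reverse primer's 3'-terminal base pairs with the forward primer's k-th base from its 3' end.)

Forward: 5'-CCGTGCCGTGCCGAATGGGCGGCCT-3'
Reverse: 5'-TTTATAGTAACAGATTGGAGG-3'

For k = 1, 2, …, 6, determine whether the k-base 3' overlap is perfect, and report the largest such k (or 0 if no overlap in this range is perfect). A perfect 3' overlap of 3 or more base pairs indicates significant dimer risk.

Last 6 bases (5'→3') — forward …CGGCCT, reverse …TGGAGG.
Reverse complement of the reverse primer's last 6 bases: CCTCCA; its first k bases are the reverse complement of the reverse primer's last k bases, so a perfect k-base overlap needs the forward primer's last k bases to equal them.
Comparing (forward last k vs required): k=1: T vs C ✗; k=2: CT vs CC ✗; k=3: CCT vs CCT ✓; k=4: GCCT vs CCTC ✗; k=5: GGCCT vs CCTCC ✗; k=6: CGGCCT vs CCTCCA ✗.
Only k = 3 is perfect, so the longest perfect 3' overlap is 3.

Longest perfect overlap: 3 complementary base pairs; significant dimer risk (threshold 3).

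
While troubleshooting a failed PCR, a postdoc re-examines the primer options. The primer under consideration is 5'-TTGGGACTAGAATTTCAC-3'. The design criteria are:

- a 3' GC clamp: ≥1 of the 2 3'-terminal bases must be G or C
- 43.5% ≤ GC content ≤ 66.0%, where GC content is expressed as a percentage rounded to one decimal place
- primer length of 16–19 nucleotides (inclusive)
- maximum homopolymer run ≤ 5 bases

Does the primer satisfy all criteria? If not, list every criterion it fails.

Base counts: A=5, T=6, G=4, C=3 (length 18).
GC clamp: 3' end AC has 1 G/C ✓
GC content: GC 7/18 = 38.9%, outside 43.5–66.0% ✗
length: length 18 ✓
homopolymer run: longest run = 3 ✓

Fails: GC content.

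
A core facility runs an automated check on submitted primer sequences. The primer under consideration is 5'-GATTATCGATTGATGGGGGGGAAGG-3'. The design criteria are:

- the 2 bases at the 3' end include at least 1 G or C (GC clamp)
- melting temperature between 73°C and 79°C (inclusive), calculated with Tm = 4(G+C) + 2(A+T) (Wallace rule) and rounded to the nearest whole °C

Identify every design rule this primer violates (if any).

Base counts: A=6, T=6, G=12, C=1 (length 25).
GC clamp: 3' end GG has 2 G/C ✓
Tm: Tm = 2·12 + 4·13 = 76°C ✓

Meets all criteria.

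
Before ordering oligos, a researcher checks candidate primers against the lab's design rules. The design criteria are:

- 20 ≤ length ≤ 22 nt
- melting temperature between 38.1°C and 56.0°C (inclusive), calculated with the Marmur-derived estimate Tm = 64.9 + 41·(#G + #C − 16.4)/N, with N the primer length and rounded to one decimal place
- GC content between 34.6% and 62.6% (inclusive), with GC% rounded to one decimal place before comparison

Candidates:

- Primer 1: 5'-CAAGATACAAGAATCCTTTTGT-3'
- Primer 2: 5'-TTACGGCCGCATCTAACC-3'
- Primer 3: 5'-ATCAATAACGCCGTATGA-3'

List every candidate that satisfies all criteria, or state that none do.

None of the candidates satisfy all criteria.

Primer 1 (22 nt, A=8 T=7 G=3 C=4): length 22 ✓; Tm = 64.9 + 41·(7 − 16.4)/22 = 47.4°C ✓; GC 7/22 = 31.8%, outside 34.6–62.6% ✗ — fails.
Primer 2 (18 nt, A=4 T=4 G=3 C=7): length 18, outside 20–22 ✗; Tm = 64.9 + 41·(10 − 16.4)/18 = 50.3°C ✓; GC 10/18 = 55.6% ✓ — fails.
Primer 3 (18 nt, A=7 T=4 G=3 C=4): length 18, outside 20–22 ✗; Tm = 64.9 + 41·(7 − 16.4)/18 = 43.5°C ✓; GC 7/18 = 38.9% ✓ — fails.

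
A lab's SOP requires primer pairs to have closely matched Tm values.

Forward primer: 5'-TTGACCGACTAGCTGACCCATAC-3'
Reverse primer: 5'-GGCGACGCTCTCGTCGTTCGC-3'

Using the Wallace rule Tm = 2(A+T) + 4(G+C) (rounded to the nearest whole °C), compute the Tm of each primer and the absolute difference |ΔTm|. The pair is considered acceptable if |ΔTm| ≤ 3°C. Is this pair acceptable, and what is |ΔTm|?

|ΔTm| = 2°C; the pair is acceptable.

Forward: A=6 T=5 G=4 C=8 → Tm = 2·11 + 4·12 = 70°C.
Reverse: A=1 T=5 G=7 C=8 → Tm = 2·6 + 4·15 = 72°C.
|ΔTm| = |70 − 72| = 2°C, ≤ 3°C.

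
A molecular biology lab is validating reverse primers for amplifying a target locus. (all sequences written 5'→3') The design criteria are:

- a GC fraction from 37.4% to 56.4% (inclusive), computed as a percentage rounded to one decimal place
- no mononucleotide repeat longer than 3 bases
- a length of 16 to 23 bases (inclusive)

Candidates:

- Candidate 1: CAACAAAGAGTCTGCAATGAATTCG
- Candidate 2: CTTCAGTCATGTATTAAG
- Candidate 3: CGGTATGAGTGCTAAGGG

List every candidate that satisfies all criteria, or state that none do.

Candidate 3 only.

Candidate 1 (25 nt, A=10 T=5 G=5 C=5): GC 10/25 = 40.0% ✓; longest run = 3 ✓; length 25, outside 16–23 ✗ — fails.
Candidate 2 (18 nt, A=5 T=7 G=3 C=3): GC 6/18 = 33.3%, outside 37.4–56.4% ✗; longest run = 2 ✓; length 18 ✓ — fails.
Candidate 3 (18 nt, A=4 T=4 G=8 C=2): GC 10/18 = 55.6% ✓; longest run = 3 ✓; length 18 ✓ — passes.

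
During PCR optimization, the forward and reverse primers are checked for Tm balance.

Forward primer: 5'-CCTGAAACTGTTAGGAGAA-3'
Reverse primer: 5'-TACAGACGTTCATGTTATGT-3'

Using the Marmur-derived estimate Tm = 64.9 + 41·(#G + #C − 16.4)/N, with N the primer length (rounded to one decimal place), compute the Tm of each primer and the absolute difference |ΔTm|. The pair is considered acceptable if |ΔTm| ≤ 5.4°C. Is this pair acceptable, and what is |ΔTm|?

|ΔTm| = 1.2°C; the pair is acceptable.

Forward: G+C = 8, N = 19 → Tm = 64.9 + 41·(8 − 16.4)/19 = 46.8°C.
Reverse: G+C = 7, N = 20 → Tm = 64.9 + 41·(7 − 16.4)/20 = 45.6°C.
|ΔTm| = |46.8 − 45.6| = 1.2°C, ≤ 5.4°C.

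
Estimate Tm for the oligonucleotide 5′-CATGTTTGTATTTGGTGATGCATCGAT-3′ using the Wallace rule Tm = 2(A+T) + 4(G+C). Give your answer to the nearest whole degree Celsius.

Base counts: A=5, T=12, G=7, C=3 (length 27).
Tm = 2·(5+12) + 4·(7+3) = 2·17 + 4·10 = 34 + 40 = 74°C.

74°C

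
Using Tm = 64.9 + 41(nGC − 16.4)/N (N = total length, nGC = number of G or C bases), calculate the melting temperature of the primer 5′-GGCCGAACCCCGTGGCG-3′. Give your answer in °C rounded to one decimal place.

59.1°C

Base counts: A=2, T=1, G=7, C=7; G+C = 14, N = 17.
Tm = 64.9 + 41·(14 − 16.4)/17 = 64.9 + -98.40/17 = 59.1°C.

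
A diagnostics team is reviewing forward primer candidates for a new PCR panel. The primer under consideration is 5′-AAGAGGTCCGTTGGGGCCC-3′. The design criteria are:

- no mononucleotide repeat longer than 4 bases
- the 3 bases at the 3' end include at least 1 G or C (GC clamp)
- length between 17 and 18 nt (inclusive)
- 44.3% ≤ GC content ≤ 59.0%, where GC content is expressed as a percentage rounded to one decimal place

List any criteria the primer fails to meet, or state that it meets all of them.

Base counts: A=3, T=3, G=8, C=5 (length 19).
homopolymer run: longest run = 4 ✓
GC clamp: 3' end CCC has 3 G/C ✓
length: length 19, outside 17–18 ✗
GC content: GC 13/19 = 68.4%, outside 44.3–59.0% ✗

Fails: length, GC content.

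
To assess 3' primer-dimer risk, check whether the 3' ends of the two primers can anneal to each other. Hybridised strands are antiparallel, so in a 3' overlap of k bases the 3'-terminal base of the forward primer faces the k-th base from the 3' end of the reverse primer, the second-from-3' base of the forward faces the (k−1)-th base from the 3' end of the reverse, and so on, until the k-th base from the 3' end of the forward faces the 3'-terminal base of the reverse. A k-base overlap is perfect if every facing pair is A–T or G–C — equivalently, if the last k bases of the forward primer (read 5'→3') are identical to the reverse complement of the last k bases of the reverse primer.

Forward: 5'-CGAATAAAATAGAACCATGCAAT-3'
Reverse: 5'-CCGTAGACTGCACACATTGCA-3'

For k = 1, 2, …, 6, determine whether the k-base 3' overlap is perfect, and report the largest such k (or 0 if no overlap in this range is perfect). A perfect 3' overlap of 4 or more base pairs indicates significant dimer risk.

Last 6 bases (5'→3') — forward …TGCAAT, reverse …ATTGCA.
Reverse complement of the reverse primer's last 6 bases: TGCAAT; its first k bases are the reverse complement of the reverse primer's last k bases, so a perfect k-base overlap needs the forward primer's last k bases to equal them.
Comparing (forward last k vs required): k=1: T vs T ✓; k=2: AT vs TG ✗; k=3: AAT vs TGC ✗; k=4: CAAT vs TGCA ✗; k=5: GCAAT vs TGCAA ✗; k=6: TGCAAT vs TGCAAT ✓.
Perfect overlaps at k = 1, 6; the largest is 6.

Longest perfect overlap: 6 complementary base pairs; significant dimer risk (threshold 4).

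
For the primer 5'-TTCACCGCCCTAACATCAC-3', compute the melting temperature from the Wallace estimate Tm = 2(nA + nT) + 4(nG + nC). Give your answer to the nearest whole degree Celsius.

58°C

Base counts: A=5, T=4, G=1, C=9 (length 19).
Tm = 2·(5+4) + 4·(1+9) = 2·9 + 4·10 = 18 + 40 = 58°C.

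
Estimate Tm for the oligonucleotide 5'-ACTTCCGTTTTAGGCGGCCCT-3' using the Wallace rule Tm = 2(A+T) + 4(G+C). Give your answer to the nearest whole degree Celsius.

Base counts: A=2, T=7, G=5, C=7 (length 21).
Tm = 2·(2+7) + 4·(5+7) = 2·9 + 4·12 = 18 + 48 = 66°C.

66°C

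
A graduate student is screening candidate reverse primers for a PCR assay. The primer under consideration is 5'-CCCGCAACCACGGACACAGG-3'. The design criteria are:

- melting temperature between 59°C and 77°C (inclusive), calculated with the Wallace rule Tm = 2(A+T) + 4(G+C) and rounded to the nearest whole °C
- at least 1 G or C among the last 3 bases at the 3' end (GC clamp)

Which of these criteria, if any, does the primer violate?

Base counts: A=6, T=0, G=5, C=9 (length 20).
Tm: Tm = 2·6 + 4·14 = 68°C ✓
GC clamp: 3' end AGG has 2 G/C ✓

Meets all criteria.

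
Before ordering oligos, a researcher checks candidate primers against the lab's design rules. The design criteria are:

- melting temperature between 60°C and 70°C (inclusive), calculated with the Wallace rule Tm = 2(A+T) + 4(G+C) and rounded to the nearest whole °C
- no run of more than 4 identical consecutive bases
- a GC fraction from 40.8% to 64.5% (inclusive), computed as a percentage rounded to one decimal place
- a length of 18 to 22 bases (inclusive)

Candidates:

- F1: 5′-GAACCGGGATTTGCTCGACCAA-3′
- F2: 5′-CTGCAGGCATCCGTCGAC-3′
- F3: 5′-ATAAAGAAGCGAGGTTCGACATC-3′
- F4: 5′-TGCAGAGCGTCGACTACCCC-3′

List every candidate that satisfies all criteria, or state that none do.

F1 only.

F1 (22 nt, A=6 T=4 G=6 C=6): Tm = 2·10 + 4·12 = 68°C ✓; longest run = 3 ✓; GC 12/22 = 54.5% ✓; length 22 ✓ — passes.
F2 (18 nt, A=3 T=3 G=5 C=7): Tm = 2·6 + 4·12 = 60°C ✓; longest run = 2 ✓; GC 12/18 = 66.7%, outside 40.8–64.5% ✗; length 18 ✓ — fails.
F3 (23 nt, A=9 T=4 G=6 C=4): Tm = 2·13 + 4·10 = 66°C ✓; longest run = 3 ✓; GC 10/23 = 43.5% ✓; length 23, outside 18–22 ✗ — fails.
F4 (20 nt, A=4 T=3 G=5 C=8): Tm = 2·7 + 4·13 = 66°C ✓; longest run = 4 ✓; GC 13/20 = 65.0%, outside 40.8–64.5% ✗; length 20 ✓ — fails.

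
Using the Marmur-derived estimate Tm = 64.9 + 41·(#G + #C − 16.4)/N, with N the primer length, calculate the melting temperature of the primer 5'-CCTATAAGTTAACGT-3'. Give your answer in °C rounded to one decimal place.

33.7°C

Base counts: A=5, T=5, G=2, C=3; G+C = 5, N = 15.
Tm = 64.9 + 41·(5 − 16.4)/15 = 64.9 + -467.40/15 = 33.7°C.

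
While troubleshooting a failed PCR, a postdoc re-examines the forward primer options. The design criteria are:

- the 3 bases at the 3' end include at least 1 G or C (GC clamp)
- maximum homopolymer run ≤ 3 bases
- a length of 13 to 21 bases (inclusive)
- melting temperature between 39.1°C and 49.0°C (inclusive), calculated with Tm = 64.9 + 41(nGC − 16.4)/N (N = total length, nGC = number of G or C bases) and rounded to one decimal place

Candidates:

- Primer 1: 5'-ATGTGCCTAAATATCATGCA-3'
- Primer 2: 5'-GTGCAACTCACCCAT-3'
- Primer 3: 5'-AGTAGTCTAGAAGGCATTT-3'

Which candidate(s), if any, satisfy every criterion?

Primer 1 and Primer 2.

Primer 1 (20 nt, A=7 T=6 G=3 C=4): 3' end GCA has 2 G/C ✓; longest run = 3 ✓; length 20 ✓; Tm = 64.9 + 41·(7 − 16.4)/20 = 45.6°C ✓ — passes.
Primer 2 (15 nt, A=4 T=3 G=2 C=6): 3' end CAT has 1 G/C ✓; longest run = 3 ✓; length 15 ✓; Tm = 64.9 + 41·(8 − 16.4)/15 = 41.9°C ✓ — passes.
Primer 3 (19 nt, A=6 T=6 G=5 C=2): 3' end TTT has 0 G/C, need ≥1 ✗; longest run = 3 ✓; length 19 ✓; Tm = 64.9 + 41·(7 − 16.4)/19 = 44.6°C ✓ — fails.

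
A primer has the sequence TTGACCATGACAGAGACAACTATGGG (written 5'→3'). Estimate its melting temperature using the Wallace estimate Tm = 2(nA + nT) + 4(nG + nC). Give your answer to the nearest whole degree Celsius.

76°C

Base counts: A=9, T=5, G=7, C=5 (length 26).
Tm = 2·(9+5) + 4·(7+5) = 2·14 + 4·12 = 28 + 48 = 76°C.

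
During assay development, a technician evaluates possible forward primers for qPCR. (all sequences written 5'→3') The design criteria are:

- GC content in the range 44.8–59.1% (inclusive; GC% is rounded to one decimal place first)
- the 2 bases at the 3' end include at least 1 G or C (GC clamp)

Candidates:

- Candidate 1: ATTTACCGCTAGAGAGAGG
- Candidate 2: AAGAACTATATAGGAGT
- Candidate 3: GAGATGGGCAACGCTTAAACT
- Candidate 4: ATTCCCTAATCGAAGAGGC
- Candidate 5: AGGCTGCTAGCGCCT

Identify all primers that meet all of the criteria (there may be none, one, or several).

Candidate 1 (19 nt, A=6 T=4 G=6 C=3): GC 9/19 = 47.4% ✓; 3' end GG has 2 G/C ✓ — passes.
Candidate 2 (17 nt, A=8 T=4 G=4 C=1): GC 5/17 = 29.4%, outside 44.8–59.1% ✗; 3' end GT has 1 G/C ✓ — fails.
Candidate 3 (21 nt, A=7 T=4 G=6 C=4): GC 10/21 = 47.6% ✓; 3' end CT has 1 G/C ✓ — passes.
Candidate 4 (19 nt, A=6 T=4 G=4 C=5): GC 9/19 = 47.4% ✓; 3' end GC has 2 G/C ✓ — passes.
Candidate 5 (15 nt, A=2 T=3 G=5 C=5): GC 10/15 = 66.7%, outside 44.8–59.1% ✗; 3' end CT has 1 G/C ✓ — fails.

Candidate 1, Candidate 3 and Candidate 4.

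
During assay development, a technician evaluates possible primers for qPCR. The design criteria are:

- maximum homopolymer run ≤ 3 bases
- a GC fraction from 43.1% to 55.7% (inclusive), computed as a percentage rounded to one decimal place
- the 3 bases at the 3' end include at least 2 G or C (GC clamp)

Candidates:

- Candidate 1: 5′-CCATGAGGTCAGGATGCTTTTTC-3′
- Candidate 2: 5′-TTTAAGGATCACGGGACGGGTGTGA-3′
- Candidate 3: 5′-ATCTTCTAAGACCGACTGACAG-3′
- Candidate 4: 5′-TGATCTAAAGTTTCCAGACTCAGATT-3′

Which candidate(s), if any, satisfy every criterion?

Candidate 3 only.

Candidate 1 (23 nt, A=4 T=8 G=6 C=5): longest run = 5, exceeds 3 ✗; GC 11/23 = 47.8% ✓; 3' end TTC has 1 G/C, need ≥2 ✗ — fails.
Candidate 2 (25 nt, A=6 T=6 G=10 C=3): longest run = 3 ✓; GC 13/25 = 52.0% ✓; 3' end TGA has 1 G/C, need ≥2 ✗ — fails.
Candidate 3 (22 nt, A=7 T=5 G=4 C=6): longest run = 2 ✓; GC 10/22 = 45.5% ✓; 3' end CAG has 2 G/C ✓ — passes.
Candidate 4 (26 nt, A=8 T=9 G=4 C=5): longest run = 3 ✓; GC 9/26 = 34.6%, outside 43.1–55.7% ✗; 3' end ATT has 0 G/C, need ≥2 ✗ — fails.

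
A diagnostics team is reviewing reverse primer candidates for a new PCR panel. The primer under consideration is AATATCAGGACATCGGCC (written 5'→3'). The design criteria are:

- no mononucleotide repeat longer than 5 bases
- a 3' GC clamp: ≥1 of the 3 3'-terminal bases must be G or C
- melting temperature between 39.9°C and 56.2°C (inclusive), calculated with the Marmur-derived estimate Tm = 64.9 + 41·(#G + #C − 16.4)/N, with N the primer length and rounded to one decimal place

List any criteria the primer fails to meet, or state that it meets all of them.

Meets all criteria.

Base counts: A=6, T=3, G=4, C=5 (length 18).
homopolymer run: longest run = 2 ✓
GC clamp: 3' end GCC has 3 G/C ✓
Tm: Tm = 64.9 + 41·(9 − 16.4)/18 = 48.0°C ✓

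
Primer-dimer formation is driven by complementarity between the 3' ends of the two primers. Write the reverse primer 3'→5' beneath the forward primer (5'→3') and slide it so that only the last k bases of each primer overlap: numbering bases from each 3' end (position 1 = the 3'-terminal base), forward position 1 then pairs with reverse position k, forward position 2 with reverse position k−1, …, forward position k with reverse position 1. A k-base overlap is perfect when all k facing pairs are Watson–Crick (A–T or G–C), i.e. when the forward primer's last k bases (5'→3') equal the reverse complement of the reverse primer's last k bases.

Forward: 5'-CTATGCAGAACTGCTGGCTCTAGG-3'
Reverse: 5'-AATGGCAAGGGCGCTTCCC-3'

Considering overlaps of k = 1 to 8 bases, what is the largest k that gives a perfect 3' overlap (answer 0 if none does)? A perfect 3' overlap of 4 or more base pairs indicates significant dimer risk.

Longest perfect overlap: 2 complementary base pairs; below the dimer-risk threshold (threshold 4).

Last 8 bases (5'→3') — forward …GCTCTAGG, reverse …CGCTTCCC.
Reverse complement of the reverse primer's last 8 bases: GGGAAGCG; its first k bases are the reverse complement of the reverse primer's last k bases, so a perfect k-base overlap needs the forward primer's last k bases to equal them.
Comparing (forward last k vs required): k=1: G vs G ✓; k=2: GG vs GG ✓; k=3: AGG vs GGG ✗; k=4: TAGG vs GGGA ✗; k=5: CTAGG vs GGGAA ✗; k=6: TCTAGG vs GGGAAG ✗; k=7: CTCTAGG vs GGGAAGC ✗; k=8: GCTCTAGG vs GGGAAGCG ✗.
Perfect overlaps at k = 1, 2; the largest is 2.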